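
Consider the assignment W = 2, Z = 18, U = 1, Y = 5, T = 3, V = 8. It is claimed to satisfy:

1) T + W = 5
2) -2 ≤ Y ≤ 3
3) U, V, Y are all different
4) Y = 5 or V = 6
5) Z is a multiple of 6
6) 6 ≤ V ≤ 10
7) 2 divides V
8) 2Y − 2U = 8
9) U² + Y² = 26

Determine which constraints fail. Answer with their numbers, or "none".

1) T + W = 3 + 2 = 5 — holds.
2) Y = 5 is outside [-2, 3] — fails.
3) values 1, 8, 5 are pairwise distinct — holds.
4) Y = 5 = 5 (first disjunct) — holds.
5) 18 / 6 = 3, so 6 divides 18 — holds.
6) V = 8 lies in [6, 10] — holds.
7) 8 / 2 = 4, so 2 divides 8 — holds.
8) 2Y − 2U = 2(5) − 2(1) = 8 — holds.
9) U² + Y² = 1² + 5² = 1 + 25 = 26 — holds.

The assignment fails constraint 2.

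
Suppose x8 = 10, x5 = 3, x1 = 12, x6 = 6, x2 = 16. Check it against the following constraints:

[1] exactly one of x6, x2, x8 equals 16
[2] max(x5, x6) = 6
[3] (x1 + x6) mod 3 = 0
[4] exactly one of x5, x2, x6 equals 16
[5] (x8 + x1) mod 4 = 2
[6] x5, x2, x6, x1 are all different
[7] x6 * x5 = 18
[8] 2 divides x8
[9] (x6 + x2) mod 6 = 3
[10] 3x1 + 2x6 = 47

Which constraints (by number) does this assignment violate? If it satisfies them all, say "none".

Violated: 9 and 10.

[1] x6=6, x2=16, x8=10; 1 of them equals 16 — holds.
[2] max(3, 6) = 6 — holds.
[3] x1 + x6 = 18; 18 mod 3 = 0 — holds.
[4] x5=3, x2=16, x6=6; 1 of them equals 16 — holds.
[5] x8 + x1 = 22; 22 mod 4 = 2 — holds.
[6] values 3, 16, 6, 12 are pairwise distinct — holds.
[7] x6 * x5 = 6 * 3 = 18 — holds.
[8] 10 / 2 = 5, so 2 divides 10 — holds.
[9] x6 + x2 = 22; 22 mod 6 = 4, not 3 — fails.
[10] 3x1 + 2x6 = 3(12) + 2(6) = 48, not 47 — fails.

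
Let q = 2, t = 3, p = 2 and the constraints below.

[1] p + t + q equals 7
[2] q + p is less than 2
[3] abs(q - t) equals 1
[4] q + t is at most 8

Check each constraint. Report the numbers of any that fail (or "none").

[1] p + t + q = 2 + 3 + 2 = 7  ✓
[2] q + p = 2 + 2 = 4; 4 ≥ 2, bound 2 not met  ✗
[3] abs(2 - 3) = 1  ✓
[4] q + t = 2 + 3 = 5; 5 ≤ 8  ✓

Constraint 2 does not hold.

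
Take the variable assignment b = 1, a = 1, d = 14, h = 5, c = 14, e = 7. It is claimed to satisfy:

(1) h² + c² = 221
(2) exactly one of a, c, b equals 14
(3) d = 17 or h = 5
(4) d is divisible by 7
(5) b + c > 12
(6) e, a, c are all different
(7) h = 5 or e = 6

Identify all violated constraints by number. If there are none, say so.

(1) h² + c² = 5² + 14² = 25 + 196 = 221 — satisfied.
(2) a=1, c=14, b=1; 1 of them equals 14 — satisfied.
(3) d = 14 ≠ 17, but h = 5 = 5 (second disjunct) — satisfied.
(4) 14 / 7 = 2, so 7 divides 14 — satisfied.
(5) b + c = 1 + 14 = 15; 15 > 12 — satisfied.
(6) values 7, 1, 14 are pairwise distinct — satisfied.
(7) h = 5 = 5 (first disjunct) — satisfied.

All constraints are satisfied.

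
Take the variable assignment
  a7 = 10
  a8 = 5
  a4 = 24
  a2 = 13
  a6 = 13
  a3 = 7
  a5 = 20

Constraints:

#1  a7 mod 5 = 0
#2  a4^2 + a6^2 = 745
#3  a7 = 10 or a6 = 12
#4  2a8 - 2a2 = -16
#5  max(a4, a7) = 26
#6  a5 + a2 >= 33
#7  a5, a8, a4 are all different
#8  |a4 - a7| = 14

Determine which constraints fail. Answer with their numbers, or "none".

Violated: 5.

#1 10 mod 5 = 0  holds
#2 a4^2 + a6^2 = 24^2 + 13^2 = 576 + 169 = 745  holds
#3 a7 = 10 = 10 (first disjunct)  holds
#4 2a8 - 2a2 = 2(5) - 2(13) = -16  holds
#5 max(24, 10) = 24, not 26  fails
#6 a5 + a2 = 20 + 13 = 33; 33 ≥ 33  holds
#7 values 20, 5, 24 are pairwise distinct  holds
#8 |24 - 10| = 14  holds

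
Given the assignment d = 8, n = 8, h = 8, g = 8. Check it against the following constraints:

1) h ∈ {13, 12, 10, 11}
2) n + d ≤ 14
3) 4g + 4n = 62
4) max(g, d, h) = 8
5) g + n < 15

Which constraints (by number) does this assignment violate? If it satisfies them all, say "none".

The assignment fails constraints 1, 2, 3, 5.

1) h = 8 is not in {13, 12, 10, 11} — violated.
2) n + d = 8 + 8 = 16; 16 > 14, bound 14 not met — violated.
3) 4g + 4n = 4(8) + 4(8) = 64, not 62 — violated.
4) max(8, 8, 8) = 8 — OK.
5) g + n = 8 + 8 = 16; 16 ≥ 15, bound 15 not met — violated.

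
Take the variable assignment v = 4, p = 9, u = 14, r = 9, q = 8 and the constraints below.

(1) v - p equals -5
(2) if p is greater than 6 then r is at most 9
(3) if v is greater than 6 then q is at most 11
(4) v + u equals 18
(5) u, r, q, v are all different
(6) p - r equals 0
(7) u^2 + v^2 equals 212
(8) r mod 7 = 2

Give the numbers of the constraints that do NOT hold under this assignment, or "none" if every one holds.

No violations.

(1) v - p = 4 - 9 = -5 — holds.
(2) p = 9 > 6, so we need r ≤ 9; r = 9 ≤ 9 — holds.
(3) v = 4, not > 6; antecedent false, conditional vacuously true — holds.
(4) v + u = 4 + 14 = 18 — holds.
(5) values 14, 9, 8, 4 are pairwise distinct — holds.
(6) p - r = 9 - 9 = 0 — holds.
(7) u^2 + v^2 = 14^2 + 4^2 = 196 + 16 = 212 — holds.
(8) 9 mod 7 = 2 — holds.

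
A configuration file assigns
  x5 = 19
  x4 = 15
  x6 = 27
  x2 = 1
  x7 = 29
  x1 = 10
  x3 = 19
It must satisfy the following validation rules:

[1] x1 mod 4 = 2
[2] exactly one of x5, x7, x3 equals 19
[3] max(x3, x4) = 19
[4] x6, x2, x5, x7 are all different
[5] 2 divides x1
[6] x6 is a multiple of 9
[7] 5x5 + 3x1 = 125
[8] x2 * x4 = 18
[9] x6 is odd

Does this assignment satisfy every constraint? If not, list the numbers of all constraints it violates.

No — constraints 2 and 8 are not satisfied.

[1] 10 mod 4 = 2 — satisfied.
[2] x5=19, x7=29, x3=19; 2 of them equal 19, not exactly one — violated.
[3] max(19, 15) = 19 — satisfied.
[4] values 27, 1, 19, 29 are pairwise distinct — satisfied.
[5] 10 / 2 = 5, so 2 divides 10 — satisfied.
[6] 27 / 9 = 3, so 9 divides 27 — satisfied.
[7] 5x5 + 3x1 = 5(19) + 3(10) = 125 — satisfied.
[8] x2 * x4 = 1 * 15 = 15, not 18 — violated.
[9] x6 = 27 is odd — satisfied.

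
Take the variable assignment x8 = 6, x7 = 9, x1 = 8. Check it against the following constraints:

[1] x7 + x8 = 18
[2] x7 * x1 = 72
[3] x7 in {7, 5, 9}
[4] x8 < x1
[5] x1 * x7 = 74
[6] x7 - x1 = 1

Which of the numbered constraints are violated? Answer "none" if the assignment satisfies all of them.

[1] x7 + x8 = 9 + 6 = 15, not 18 — violated.
[2] x7 * x1 = 9 * 8 = 72 — OK.
[3] x7 = 9 is in {7, 5, 9} — OK.
[4] x8 = 6, x1 = 8; 6 < 8 — OK.
[5] x1 * x7 = 8 * 9 = 72, not 74 — violated.
[6] x7 - x1 = 9 - 8 = 1 — OK.

Violated: 1, 5.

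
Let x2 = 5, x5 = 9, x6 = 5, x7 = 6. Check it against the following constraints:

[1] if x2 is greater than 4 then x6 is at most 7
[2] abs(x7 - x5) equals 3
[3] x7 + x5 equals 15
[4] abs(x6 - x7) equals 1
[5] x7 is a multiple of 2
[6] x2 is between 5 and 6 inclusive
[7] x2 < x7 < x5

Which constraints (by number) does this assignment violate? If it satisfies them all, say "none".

None — every constraint holds.

[1] x2 = 5 > 4, so we need x6 ≤ 7; x6 = 5 ≤ 7  OK
[2] abs(6 - 9) = 3  OK
[3] x7 + x5 = 6 + 9 = 15  OK
[4] abs(5 - 6) = 1  OK
[5] 6 / 2 = 3, so 2 divides 6  OK
[6] x2 = 5 lies in [5, 6]  OK
[7] values 5 < 6 < 9  OK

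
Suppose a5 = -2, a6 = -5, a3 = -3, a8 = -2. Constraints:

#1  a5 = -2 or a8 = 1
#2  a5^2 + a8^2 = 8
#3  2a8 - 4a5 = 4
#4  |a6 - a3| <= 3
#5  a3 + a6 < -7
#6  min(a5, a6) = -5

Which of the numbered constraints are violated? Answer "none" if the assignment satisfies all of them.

#1 a5 = -2 = -2 (first disjunct)  holds
#2 a5^2 + a8^2 = (-2)^2 + (-2)^2 = 4 + 4 = 8  holds
#3 2a8 - 4a5 = 2(-2) - 4(-2) = 4  holds
#4 |-5 - (-3)| = 2; 2 ≤ 3  holds
#5 a3 + a6 = -3 + (-5) = -8; -8 < -7  holds
#6 min(-2, -5) = -5  holds

No violations.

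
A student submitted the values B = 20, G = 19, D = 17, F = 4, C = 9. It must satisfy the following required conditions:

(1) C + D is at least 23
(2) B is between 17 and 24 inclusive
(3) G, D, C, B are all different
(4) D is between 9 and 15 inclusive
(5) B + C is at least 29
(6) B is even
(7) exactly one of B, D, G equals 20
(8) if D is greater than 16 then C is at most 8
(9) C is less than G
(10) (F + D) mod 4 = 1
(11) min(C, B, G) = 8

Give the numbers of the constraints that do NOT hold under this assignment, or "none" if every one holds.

(1) C + D = 9 + 17 = 26; 26 ≥ 23 — satisfied.
(2) B = 20 lies in [17, 24] — satisfied.
(3) values 19, 17, 9, 20 are pairwise distinct — satisfied.
(4) D = 17 is outside [9, 15] — violated.
(5) B + C = 20 + 9 = 29; 29 ≥ 29 — satisfied.
(6) B = 20 is even — satisfied.
(7) B=20, D=17, G=19; 1 of them equals 20 — satisfied.
(8) D = 17 > 16, so we need C ≤ 8; but C = 9 > 8 — violated.
(9) C = 9, G = 19; 9 < 19 — satisfied.
(10) F + D = 21; 21 mod 4 = 1 — satisfied.
(11) min(9, 20, 19) = 9, not 8 — violated.

Violated: 4, 8, 11.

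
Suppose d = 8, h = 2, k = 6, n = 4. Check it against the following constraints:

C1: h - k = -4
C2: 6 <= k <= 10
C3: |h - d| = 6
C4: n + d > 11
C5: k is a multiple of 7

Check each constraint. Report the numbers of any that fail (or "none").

C1: h - k = 2 - 6 = -4 — satisfied.
C2: k = 6 lies in [6, 10] — satisfied.
C3: |2 - 8| = 6 — satisfied.
C4: n + d = 4 + 8 = 12; 12 > 11 — satisfied.
C5: 6 = 7*0 + 6, so 7 does not divide 6 — violated.

Violated: 5.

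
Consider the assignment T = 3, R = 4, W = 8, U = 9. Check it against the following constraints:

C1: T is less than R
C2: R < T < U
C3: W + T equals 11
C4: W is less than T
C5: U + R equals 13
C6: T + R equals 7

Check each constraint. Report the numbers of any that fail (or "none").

C1: T = 3, R = 4; 3 < 4  yes
C2: values 4, 3, 9; R = 4 is not < T = 3  no
C3: W + T = 8 + 3 = 11  yes
C4: W = 8, T = 3; 8 ≥ 3 (want <)  no
C5: U + R = 9 + 4 = 13  yes
C6: T + R = 3 + 4 = 7  yes

The assignment fails constraints 2, 4.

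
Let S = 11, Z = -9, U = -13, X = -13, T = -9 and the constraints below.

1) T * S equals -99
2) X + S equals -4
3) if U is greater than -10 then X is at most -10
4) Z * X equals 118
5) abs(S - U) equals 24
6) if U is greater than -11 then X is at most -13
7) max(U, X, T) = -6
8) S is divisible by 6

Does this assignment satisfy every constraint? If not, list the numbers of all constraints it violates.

No — constraints 2, 4, 7, and 8 are not satisfied.

1) T * S = -9 * 11 = -99 — OK.
2) X + S = -13 + 11 = -2, not -4 — violated.
3) U = -13, not > -10; antecedent false, conditional vacuously true — OK.
4) Z * X = -9 * (-13) = 117, not 118 — violated.
5) abs(11 - (-13)) = 24 — OK.
6) U = -13, not > -11; antecedent false, conditional vacuously true — OK.
7) max(-13, -13, -9) = -9, not -6 — violated.
8) 11 = 6*1 + 5, so 6 does not divide 11 — violated.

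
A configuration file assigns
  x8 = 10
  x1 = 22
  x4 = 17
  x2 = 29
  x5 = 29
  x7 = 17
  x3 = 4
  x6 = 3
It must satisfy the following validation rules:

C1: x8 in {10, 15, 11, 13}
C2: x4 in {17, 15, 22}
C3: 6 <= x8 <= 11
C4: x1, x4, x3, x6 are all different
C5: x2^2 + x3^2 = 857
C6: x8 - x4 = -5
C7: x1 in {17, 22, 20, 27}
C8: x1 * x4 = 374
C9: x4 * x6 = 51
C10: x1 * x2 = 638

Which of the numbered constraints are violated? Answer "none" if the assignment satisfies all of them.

Violated: 6.

C1: x8 = 10 is in {10, 15, 11, 13} — holds.
C2: x4 = 17 is in {17, 15, 22} — holds.
C3: x8 = 10 lies in [6, 11] — holds.
C4: values 22, 17, 4, 3 are pairwise distinct — holds.
C5: x2^2 + x3^2 = 29^2 + 4^2 = 841 + 16 = 857 — holds.
C6: x8 - x4 = 10 - 17 = -7, not -5 — does not hold.
C7: x1 = 22 is in {17, 22, 20, 27} — holds.
C8: x1 * x4 = 22 * 17 = 374 — holds.
C9: x4 * x6 = 17 * 3 = 51 — holds.
C10: x1 * x2 = 22 * 29 = 638 — holds.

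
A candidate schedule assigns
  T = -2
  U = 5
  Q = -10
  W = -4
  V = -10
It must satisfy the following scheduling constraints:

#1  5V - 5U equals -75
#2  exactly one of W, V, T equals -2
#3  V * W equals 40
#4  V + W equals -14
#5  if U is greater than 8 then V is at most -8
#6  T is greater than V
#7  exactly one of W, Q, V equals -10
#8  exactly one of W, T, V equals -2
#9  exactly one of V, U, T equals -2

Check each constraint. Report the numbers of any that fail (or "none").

Violated: 7.

#1 5V - 5U = 5(-10) - 5(5) = -75  true
#2 W=-4, V=-10, T=-2; 1 of them equals -2  true
#3 V * W = -10 * (-4) = 40  true
#4 V + W = -10 + (-4) = -14  true
#5 U = 5, not > 8; antecedent false, conditional vacuously true  true
#6 T = -2, V = -10; -2 > -10  true
#7 W=-4, Q=-10, V=-10; 2 of them equal -10, not exactly one  false
#8 W=-4, T=-2, V=-10; 1 of them equals -2  true
#9 V=-10, U=5, T=-2; 1 of them equals -2  true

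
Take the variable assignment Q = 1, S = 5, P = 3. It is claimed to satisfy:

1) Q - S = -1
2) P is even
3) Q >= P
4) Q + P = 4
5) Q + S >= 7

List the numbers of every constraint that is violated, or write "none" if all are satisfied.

The assignment fails constraints 1, 2, 3, and 5.

1) Q - S = 1 - 5 = -4, not -1  ✗
2) P = 3 is odd  ✗
3) Q = 1, P = 3; 1 < 3 (want ≥)  ✗
4) Q + P = 1 + 3 = 4  ✓
5) Q + S = 1 + 5 = 6; 6 < 7, bound 7 not met  ✗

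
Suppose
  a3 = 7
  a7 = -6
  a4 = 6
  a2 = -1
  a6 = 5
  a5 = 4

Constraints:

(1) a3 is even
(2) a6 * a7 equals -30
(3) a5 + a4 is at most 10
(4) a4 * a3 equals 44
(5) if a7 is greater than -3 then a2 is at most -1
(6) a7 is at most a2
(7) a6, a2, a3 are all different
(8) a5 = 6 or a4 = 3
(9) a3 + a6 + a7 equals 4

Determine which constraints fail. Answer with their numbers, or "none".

Constraints 1, 4, 8, 9 do not hold.

(1) a3 = 7 is odd — violated.
(2) a6 * a7 = 5 * (-6) = -30 — satisfied.
(3) a5 + a4 = 4 + 6 = 10; 10 ≤ 10 — satisfied.
(4) a4 * a3 = 6 * 7 = 42, not 44 — violated.
(5) a7 = -6, not > -3; antecedent false, conditional vacuously true — satisfied.
(6) a7 = -6, a2 = -1; -6 ≤ -1 — satisfied.
(7) values 5, -1, 7 are pairwise distinct — satisfied.
(8) a5 = 4 ≠ 6 and a4 = 6 ≠ 3; both disjuncts false — violated.
(9) a3 + a6 + a7 = 7 + 5 + (-6) = 6, not 4 — violated.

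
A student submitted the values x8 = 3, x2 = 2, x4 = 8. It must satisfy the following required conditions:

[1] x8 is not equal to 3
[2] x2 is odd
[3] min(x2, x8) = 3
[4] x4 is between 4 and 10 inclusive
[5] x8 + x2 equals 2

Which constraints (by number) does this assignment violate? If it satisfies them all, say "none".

Constraints 1, 2, 3, and 5 are violated.

[1] x8 = 3, but 3 is required to differ — violated.
[2] x2 = 2 is even — violated.
[3] min(2, 3) = 2, not 3 — violated.
[4] x4 = 8 lies in [4, 10] — satisfied.
[5] x8 + x2 = 3 + 2 = 5, not 2 — violated.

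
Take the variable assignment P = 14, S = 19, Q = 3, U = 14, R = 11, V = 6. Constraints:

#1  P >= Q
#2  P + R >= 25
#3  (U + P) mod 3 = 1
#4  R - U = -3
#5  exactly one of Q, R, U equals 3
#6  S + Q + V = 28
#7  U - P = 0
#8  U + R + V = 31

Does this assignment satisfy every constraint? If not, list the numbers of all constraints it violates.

#1 P = 14, Q = 3; 14 ≥ 3 — OK.
#2 P + R = 14 + 11 = 25; 25 ≥ 25 — OK.
#3 U + P = 28; 28 mod 3 = 1 — OK.
#4 R - U = 11 - 14 = -3 — OK.
#5 Q=3, R=11, U=14; 1 of them equals 3 — OK.
#6 S + Q + V = 19 + 3 + 6 = 28 — OK.
#7 U - P = 14 - 14 = 0 — OK.
#8 U + R + V = 14 + 11 + 6 = 31 — OK.

Yes — all constraints hold.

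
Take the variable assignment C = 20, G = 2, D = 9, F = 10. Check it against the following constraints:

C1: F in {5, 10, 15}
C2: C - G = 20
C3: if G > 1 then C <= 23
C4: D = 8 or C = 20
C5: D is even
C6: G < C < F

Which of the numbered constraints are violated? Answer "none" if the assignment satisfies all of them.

The assignment fails constraints 2, 5, 6.

C1: F = 10 is in {5, 10, 15}  OK
C2: C - G = 20 - 2 = 18, not 20  FAIL
C3: G = 2 > 1, so we need C ≤ 23; C = 20 ≤ 23  OK
C4: D = 9 ≠ 8, but C = 20 = 20 (second disjunct)  OK
C5: D = 9 is odd  FAIL
C6: values 2, 20, 10; C = 20 is not < F = 10  FAIL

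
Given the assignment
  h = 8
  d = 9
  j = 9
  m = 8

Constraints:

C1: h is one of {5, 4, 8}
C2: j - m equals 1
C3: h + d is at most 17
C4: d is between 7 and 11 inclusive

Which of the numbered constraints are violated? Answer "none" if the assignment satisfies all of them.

C1: h = 8 is in {5, 4, 8} — holds.
C2: j - m = 9 - 8 = 1 — holds.
C3: h + d = 8 + 9 = 17; 17 ≤ 17 — holds.
C4: d = 9 lies in [7, 11] — holds.

None — every constraint holds.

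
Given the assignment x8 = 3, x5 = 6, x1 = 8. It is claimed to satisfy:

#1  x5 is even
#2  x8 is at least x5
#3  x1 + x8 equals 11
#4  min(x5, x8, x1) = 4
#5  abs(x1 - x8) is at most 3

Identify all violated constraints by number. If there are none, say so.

#1 x5 = 6 is even — holds.
#2 x8 = 3, x5 = 6; 3 < 6 (want ≥) — fails.
#3 x1 + x8 = 8 + 3 = 11 — holds.
#4 min(6, 3, 8) = 3, not 4 — fails.
#5 abs(8 - 3) = 5; 5 > 3, exceeds bound 3 — fails.

Constraints 2, 4, and 5 do not hold.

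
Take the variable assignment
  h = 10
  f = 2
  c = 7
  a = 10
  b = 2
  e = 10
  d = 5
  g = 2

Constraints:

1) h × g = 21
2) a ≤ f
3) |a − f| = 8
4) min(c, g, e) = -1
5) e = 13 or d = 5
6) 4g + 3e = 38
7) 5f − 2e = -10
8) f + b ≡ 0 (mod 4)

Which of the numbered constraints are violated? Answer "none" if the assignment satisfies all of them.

No — constraints 1, 2, and 4 are not satisfied.

1) h × g = 10 × 2 = 20, not 21 — does not hold.
2) a = 10, f = 2; 10 > 2 (want ≤) — does not hold.
3) |10 − 2| = 8 — holds.
4) min(7, 2, 10) = 2, not -1 — does not hold.
5) e = 10 ≠ 13, but d = 5 = 5 (second disjunct) — holds.
6) 4g + 3e = 4(2) + 3(10) = 38 — holds.
7) 5f − 2e = 5(2) − 2(10) = -10 — holds.
8) f + b = 4; 4 mod 4 = 0 — holds.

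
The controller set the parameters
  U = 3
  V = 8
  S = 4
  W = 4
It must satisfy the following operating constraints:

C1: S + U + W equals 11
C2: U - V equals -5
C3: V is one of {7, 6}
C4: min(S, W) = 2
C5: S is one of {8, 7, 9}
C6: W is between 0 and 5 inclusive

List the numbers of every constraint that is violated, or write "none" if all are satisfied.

C1: S + U + W = 4 + 3 + 4 = 11  OK
C2: U - V = 3 - 8 = -5  OK
C3: V = 8 is not in {7, 6}  FAIL
C4: min(4, 4) = 4, not 2  FAIL
C5: S = 4 is not in {8, 7, 9}  FAIL
C6: W = 4 lies in [0, 5]  OK

Constraints 3, 4, and 5 do not hold.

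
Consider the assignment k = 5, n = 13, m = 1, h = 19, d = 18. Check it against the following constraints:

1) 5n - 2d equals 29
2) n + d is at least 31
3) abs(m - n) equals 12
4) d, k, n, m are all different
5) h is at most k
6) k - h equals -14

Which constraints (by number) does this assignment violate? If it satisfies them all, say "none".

Violated: 5.

1) 5n - 2d = 5(13) - 2(18) = 29  holds
2) n + d = 13 + 18 = 31; 31 ≥ 31  holds
3) abs(1 - 13) = 12  holds
4) values 18, 5, 13, 1 are pairwise distinct  holds
5) h = 19, k = 5; 19 > 5 (want ≤)  fails
6) k - h = 5 - 19 = -14  holds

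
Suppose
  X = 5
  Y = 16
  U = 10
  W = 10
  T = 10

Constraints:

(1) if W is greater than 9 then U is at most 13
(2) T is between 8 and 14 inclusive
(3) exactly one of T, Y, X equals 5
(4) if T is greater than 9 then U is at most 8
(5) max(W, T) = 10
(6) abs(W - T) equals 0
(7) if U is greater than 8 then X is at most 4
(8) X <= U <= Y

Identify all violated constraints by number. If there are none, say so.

No — constraints 4 and 7 are not satisfied.

(1) W = 10 > 9, so we need U ≤ 13; U = 10 ≤ 13  holds
(2) T = 10 lies in [8, 14]  holds
(3) T=10, Y=16, X=5; 1 of them equals 5  holds
(4) T = 10 > 9, so we need U ≤ 8; but U = 10 > 8  fails
(5) max(10, 10) = 10  holds
(6) abs(10 - 10) = 0  holds
(7) U = 10 > 8, so we need X ≤ 4; but X = 5 > 4  fails
(8) values 5 <= 10 <= 16  holds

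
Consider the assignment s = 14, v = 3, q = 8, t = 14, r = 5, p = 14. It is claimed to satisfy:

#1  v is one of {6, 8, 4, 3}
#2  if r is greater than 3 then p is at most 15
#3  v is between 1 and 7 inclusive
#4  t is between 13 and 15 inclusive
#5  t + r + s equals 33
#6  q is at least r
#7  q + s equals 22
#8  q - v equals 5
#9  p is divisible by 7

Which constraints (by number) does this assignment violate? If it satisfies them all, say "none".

All constraints are satisfied.

#1 v = 3 is in {6, 8, 4, 3}  true
#2 r = 5 > 3, so we need p ≤ 15; p = 14 ≤ 15  true
#3 v = 3 lies in [1, 7]  true
#4 t = 14 lies in [13, 15]  true
#5 t + r + s = 14 + 5 + 14 = 33  true
#6 q = 8, r = 5; 8 ≥ 5  true
#7 q + s = 8 + 14 = 22  true
#8 q - v = 8 - 3 = 5  true
#9 14 / 7 = 2, so 7 divides 14  true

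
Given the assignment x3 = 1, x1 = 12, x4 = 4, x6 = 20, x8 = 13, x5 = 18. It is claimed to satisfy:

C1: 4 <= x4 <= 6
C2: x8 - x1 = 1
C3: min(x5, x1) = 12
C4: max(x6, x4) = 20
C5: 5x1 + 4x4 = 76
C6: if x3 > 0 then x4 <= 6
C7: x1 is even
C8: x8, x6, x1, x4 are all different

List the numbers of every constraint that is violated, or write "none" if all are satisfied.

C1: x4 = 4 lies in [4, 6] — satisfied.
C2: x8 - x1 = 13 - 12 = 1 — satisfied.
C3: min(18, 12) = 12 — satisfied.
C4: max(20, 4) = 20 — satisfied.
C5: 5x1 + 4x4 = 5(12) + 4(4) = 76 — satisfied.
C6: x3 = 1 > 0, so we need x4 ≤ 6; x4 = 4 ≤ 6 — satisfied.
C7: x1 = 12 is even — satisfied.
C8: values 13, 20, 12, 4 are pairwise distinct — satisfied.

Yes — all constraints hold.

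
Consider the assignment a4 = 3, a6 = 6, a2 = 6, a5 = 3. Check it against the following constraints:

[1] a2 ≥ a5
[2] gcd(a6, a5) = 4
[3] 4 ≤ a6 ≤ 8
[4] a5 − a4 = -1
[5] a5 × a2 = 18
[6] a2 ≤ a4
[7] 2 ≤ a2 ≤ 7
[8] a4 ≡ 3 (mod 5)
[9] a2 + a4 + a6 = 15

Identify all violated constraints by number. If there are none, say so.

[1] a2 = 6, a5 = 3; 6 ≥ 3  holds
[2] gcd(6, 3) = 3, not 4  fails
[3] a6 = 6 lies in [4, 8]  holds
[4] a5 − a4 = 3 − 3 = 0, not -1  fails
[5] a5 × a2 = 3 × 6 = 18  holds
[6] a2 = 6, a4 = 3; 6 > 3 (want ≤)  fails
[7] a2 = 6 lies in [2, 7]  holds
[8] 3 mod 5 = 3  holds
[9] a2 + a4 + a6 = 6 + 3 + 6 = 15  holds

Violated: 2, 4, and 6.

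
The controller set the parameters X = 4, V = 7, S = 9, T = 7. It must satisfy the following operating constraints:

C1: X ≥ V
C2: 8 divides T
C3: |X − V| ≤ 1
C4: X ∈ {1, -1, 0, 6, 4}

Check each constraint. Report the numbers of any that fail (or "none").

Constraints 1, 2, and 3 do not hold.

C1: X = 4, V = 7; 4 < 7 (want ≥)  FAIL
C2: 7 = 8×0 + 7, so 8 does not divide 7  FAIL
C3: |4 − 7| = 3; 3 > 1, exceeds bound 1  FAIL
C4: X = 4 is in {1, -1, 0, 6, 4}  OK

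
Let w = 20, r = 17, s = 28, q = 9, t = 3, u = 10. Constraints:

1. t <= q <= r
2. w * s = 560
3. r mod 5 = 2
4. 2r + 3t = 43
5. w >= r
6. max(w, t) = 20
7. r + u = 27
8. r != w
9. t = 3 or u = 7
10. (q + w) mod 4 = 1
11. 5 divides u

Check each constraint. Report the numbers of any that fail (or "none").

The assignment satisfies every constraint.

1. values 3 <= 9 <= 17  ✓
2. w * s = 20 * 28 = 560  ✓
3. 17 mod 5 = 2  ✓
4. 2r + 3t = 2(17) + 3(3) = 43  ✓
5. w = 20, r = 17; 20 ≥ 17  ✓
6. max(20, 3) = 20  ✓
7. r + u = 17 + 10 = 27  ✓
8. r = 17, w = 20; distinct  ✓
9. t = 3 = 3 (first disjunct)  ✓
10. q + w = 29; 29 mod 4 = 1  ✓
11. 10 / 5 = 2, so 5 divides 10  ✓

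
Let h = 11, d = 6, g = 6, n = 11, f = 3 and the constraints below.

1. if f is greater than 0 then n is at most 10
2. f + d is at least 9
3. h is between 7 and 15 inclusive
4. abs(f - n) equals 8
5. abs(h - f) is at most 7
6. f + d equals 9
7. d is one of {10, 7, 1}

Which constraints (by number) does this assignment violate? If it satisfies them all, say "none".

1. f = 3 > 0, so we need n ≤ 10; but n = 11 > 10 — does not hold.
2. f + d = 3 + 6 = 9; 9 ≥ 9 — holds.
3. h = 11 lies in [7, 15] — holds.
4. abs(3 - 11) = 8 — holds.
5. abs(11 - 3) = 8; 8 > 7, exceeds bound 7 — does not hold.
6. f + d = 3 + 6 = 9 — holds.
7. d = 6 is not in {10, 7, 1} — does not hold.

The assignment fails constraints 1, 5, and 7.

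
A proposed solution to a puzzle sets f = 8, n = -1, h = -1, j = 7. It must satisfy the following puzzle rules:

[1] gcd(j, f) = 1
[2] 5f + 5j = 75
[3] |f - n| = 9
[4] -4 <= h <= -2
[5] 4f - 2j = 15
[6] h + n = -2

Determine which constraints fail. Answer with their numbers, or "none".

Violated: 4, 5.

[1] gcd(7, 8) = 1 — OK.
[2] 5f + 5j = 5(8) + 5(7) = 75 — OK.
[3] |8 - (-1)| = 9 — OK.
[4] h = -1 is outside [-4, -2] — violated.
[5] 4f - 2j = 4(8) - 2(7) = 18, not 15 — violated.
[6] h + n = -1 + (-1) = -2 — OK.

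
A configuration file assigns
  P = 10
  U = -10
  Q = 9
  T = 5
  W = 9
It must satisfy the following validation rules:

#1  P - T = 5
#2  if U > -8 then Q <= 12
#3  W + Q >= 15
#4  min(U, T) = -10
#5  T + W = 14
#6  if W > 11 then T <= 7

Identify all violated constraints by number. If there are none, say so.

None — every constraint holds.

#1 P - T = 10 - 5 = 5 — OK.
#2 U = -10, not > -8; antecedent false, conditional vacuously true — OK.
#3 W + Q = 9 + 9 = 18; 18 ≥ 15 — OK.
#4 min(-10, 5) = -10 — OK.
#5 T + W = 5 + 9 = 14 — OK.
#6 W = 9, not > 11; antecedent false, conditional vacuously true — OK.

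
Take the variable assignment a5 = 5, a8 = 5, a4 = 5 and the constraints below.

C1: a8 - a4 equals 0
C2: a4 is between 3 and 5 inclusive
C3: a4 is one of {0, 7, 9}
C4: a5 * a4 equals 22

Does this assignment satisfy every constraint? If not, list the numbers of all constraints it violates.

The assignment fails constraints 3 and 4.

C1: a8 - a4 = 5 - 5 = 0  ✔
C2: a4 = 5 lies in [3, 5]  ✔
C3: a4 = 5 is not in {0, 7, 9}  ✘
C4: a5 * a4 = 5 * 5 = 25, not 22  ✘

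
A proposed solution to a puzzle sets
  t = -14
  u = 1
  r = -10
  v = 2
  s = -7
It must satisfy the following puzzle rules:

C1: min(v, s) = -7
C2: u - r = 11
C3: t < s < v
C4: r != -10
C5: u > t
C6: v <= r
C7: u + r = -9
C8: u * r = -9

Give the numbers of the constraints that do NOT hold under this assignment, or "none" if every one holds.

No — constraints 4, 6, 8 are not satisfied.

C1: min(2, -7) = -7  ✔
C2: u - r = 1 - (-10) = 11  ✔
C3: values -14 < -7 < 2  ✔
C4: r = -10, but -10 is required to differ  ✘
C5: u = 1, t = -14; 1 > -14  ✔
C6: v = 2, r = -10; 2 > -10 (want ≤)  ✘
C7: u + r = 1 + (-10) = -9  ✔
C8: u * r = 1 * (-10) = -10, not -9  ✘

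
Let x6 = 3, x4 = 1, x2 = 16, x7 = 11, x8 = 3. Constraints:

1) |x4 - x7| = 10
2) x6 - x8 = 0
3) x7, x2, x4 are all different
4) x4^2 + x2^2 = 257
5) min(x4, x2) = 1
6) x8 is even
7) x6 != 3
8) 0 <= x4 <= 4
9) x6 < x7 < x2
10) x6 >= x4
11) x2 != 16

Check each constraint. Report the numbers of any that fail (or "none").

1) |1 - 11| = 10  ✓
2) x6 - x8 = 3 - 3 = 0  ✓
3) values 11, 16, 1 are pairwise distinct  ✓
4) x4^2 + x2^2 = 1^2 + 16^2 = 1 + 256 = 257  ✓
5) min(1, 16) = 1  ✓
6) x8 = 3 is odd  ✗
7) x6 = 3, but 3 is required to differ  ✗
8) x4 = 1 lies in [0, 4]  ✓
9) values 3 < 11 < 16  ✓
10) x6 = 3, x4 = 1; 3 ≥ 1  ✓
11) x2 = 16, but 16 is required to differ  ✗

Constraints 6, 7, 11 do not hold.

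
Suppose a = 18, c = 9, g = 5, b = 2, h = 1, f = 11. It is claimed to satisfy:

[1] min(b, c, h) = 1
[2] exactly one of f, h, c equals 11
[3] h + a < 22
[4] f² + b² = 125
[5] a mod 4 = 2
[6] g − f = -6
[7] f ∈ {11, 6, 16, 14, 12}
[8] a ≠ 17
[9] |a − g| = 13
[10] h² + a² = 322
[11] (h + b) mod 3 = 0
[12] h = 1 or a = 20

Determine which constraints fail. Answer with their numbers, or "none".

[1] min(2, 9, 1) = 1 — OK.
[2] f=11, h=1, c=9; 1 of them equals 11 — OK.
[3] h + a = 1 + 18 = 19; 19 < 22 — OK.
[4] f² + b² = 11² + 2² = 121 + 4 = 125 — OK.
[5] 18 mod 4 = 2 — OK.
[6] g − f = 5 − 11 = -6 — OK.
[7] f = 11 is in {11, 6, 16, 14, 12} — OK.
[8] a = 18, and 18 ≠ 17 — OK.
[9] |18 − 5| = 13 — OK.
[10] h² + a² = 1² + 18² = 1 + 324 = 325, not 322 — violated.
[11] h + b = 3; 3 mod 3 = 0 — OK.
[12] h = 1 = 1 (first disjunct) — OK.

Constraint 10 does not hold.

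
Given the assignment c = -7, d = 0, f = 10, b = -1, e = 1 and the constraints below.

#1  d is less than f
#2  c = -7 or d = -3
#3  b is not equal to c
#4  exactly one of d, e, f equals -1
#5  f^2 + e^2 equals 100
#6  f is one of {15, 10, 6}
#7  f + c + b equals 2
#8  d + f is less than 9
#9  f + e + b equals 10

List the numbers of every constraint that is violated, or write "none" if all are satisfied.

#1 d = 0, f = 10; 0 < 10 — OK.
#2 c = -7 = -7 (first disjunct) — OK.
#3 b = -1, c = -7; distinct — OK.
#4 d=0, e=1, f=10; 0 of them equal -1, not exactly one — violated.
#5 f^2 + e^2 = 10^2 + 1^2 = 100 + 1 = 101, not 100 — violated.
#6 f = 10 is in {15, 10, 6} — OK.
#7 f + c + b = 10 + (-7) + (-1) = 2 — OK.
#8 d + f = 0 + 10 = 10; 10 ≥ 9, bound 9 not met — violated.
#9 f + e + b = 10 + 1 + (-1) = 10 — OK.

Violated: 4, 5, 8.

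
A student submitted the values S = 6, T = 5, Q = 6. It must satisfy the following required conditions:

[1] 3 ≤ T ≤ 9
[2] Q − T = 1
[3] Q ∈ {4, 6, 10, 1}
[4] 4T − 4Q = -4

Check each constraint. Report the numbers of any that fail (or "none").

[1] T = 5 lies in [3, 9] — satisfied.
[2] Q − T = 6 − 5 = 1 — satisfied.
[3] Q = 6 is in {4, 6, 10, 1} — satisfied.
[4] 4T − 4Q = 4(5) − 4(6) = -4 — satisfied.

Yes — all constraints hold.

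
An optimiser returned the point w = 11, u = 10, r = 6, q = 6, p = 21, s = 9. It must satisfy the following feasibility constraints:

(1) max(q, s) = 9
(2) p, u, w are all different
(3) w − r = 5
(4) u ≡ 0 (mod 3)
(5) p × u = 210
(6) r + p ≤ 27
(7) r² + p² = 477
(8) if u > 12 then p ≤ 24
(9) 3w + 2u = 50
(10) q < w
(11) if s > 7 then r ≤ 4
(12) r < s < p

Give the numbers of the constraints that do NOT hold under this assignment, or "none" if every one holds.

(1) max(6, 9) = 9  holds
(2) values 21, 10, 11 are pairwise distinct  holds
(3) w − r = 11 − 6 = 5  holds
(4) 10 mod 3 = 1, not 0  fails
(5) p × u = 21 × 10 = 210  holds
(6) r + p = 6 + 21 = 27; 27 ≤ 27  holds
(7) r² + p² = 6² + 21² = 36 + 441 = 477  holds
(8) u = 10, not > 12; antecedent false, conditional vacuously true  holds
(9) 3w + 2u = 3(11) + 2(10) = 53, not 50  fails
(10) q = 6, w = 11; 6 < 11  holds
(11) s = 9 > 7, so we need r ≤ 4; but r = 6 > 4  fails
(12) values 6 < 9 < 21  holds

The assignment fails constraints 4, 9, 11.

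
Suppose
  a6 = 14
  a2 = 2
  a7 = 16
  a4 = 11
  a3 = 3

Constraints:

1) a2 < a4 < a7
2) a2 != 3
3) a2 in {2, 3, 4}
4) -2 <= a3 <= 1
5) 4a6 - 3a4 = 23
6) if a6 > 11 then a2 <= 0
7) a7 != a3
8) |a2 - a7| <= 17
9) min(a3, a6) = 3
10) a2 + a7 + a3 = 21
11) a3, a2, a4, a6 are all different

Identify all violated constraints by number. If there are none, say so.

Constraints 4 and 6 do not hold.

1) values 2 < 11 < 16 — holds.
2) a2 = 2, and 2 ≠ 3 — holds.
3) a2 = 2 is in {2, 3, 4} — holds.
4) a3 = 3 is outside [-2, 1] — does not hold.
5) 4a6 - 3a4 = 4(14) - 3(11) = 23 — holds.
6) a6 = 14 > 11, so we need a2 ≤ 0; but a2 = 2 > 0 — does not hold.
7) a7 = 16, a3 = 3; distinct — holds.
8) |2 - 16| = 14; 14 ≤ 17 — holds.
9) min(3, 14) = 3 — holds.
10) a2 + a7 + a3 = 2 + 16 + 3 = 21 — holds.
11) values 3, 2, 11, 14 are pairwise distinct — holds.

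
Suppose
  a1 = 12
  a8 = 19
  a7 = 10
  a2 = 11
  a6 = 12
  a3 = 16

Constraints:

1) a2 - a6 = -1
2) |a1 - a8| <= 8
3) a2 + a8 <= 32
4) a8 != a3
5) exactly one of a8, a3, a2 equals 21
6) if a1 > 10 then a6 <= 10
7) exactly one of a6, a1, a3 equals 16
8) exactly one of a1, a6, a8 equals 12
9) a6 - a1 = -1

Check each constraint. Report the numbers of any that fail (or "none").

1) a2 - a6 = 11 - 12 = -1 — holds.
2) |12 - 19| = 7; 7 ≤ 8 — holds.
3) a2 + a8 = 11 + 19 = 30; 30 ≤ 32 — holds.
4) a8 = 19, a3 = 16; distinct — holds.
5) a8=19, a3=16, a2=11; 0 of them equal 21, not exactly one — does not hold.
6) a1 = 12 > 10, so we need a6 ≤ 10; but a6 = 12 > 10 — does not hold.
7) a6=12, a1=12, a3=16; 1 of them equals 16 — holds.
8) a1=12, a6=12, a8=19; 2 of them equal 12, not exactly one — does not hold.
9) a6 - a1 = 12 - 12 = 0, not -1 — does not hold.

Constraints 5, 6, 8, and 9 are violated.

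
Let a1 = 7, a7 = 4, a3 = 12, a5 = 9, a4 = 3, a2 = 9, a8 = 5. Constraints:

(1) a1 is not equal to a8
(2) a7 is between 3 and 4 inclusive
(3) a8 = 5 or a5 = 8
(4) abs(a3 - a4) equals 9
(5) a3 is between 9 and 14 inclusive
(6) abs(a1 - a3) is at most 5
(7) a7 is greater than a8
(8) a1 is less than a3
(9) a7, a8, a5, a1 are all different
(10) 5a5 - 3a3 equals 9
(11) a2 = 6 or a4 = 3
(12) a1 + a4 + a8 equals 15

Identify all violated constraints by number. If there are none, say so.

(1) a1 = 7, a8 = 5; distinct — holds.
(2) a7 = 4 lies in [3, 4] — holds.
(3) a8 = 5 = 5 (first disjunct) — holds.
(4) abs(12 - 3) = 9 — holds.
(5) a3 = 12 lies in [9, 14] — holds.
(6) abs(7 - 12) = 5; 5 ≤ 5 — holds.
(7) a7 = 4, a8 = 5; 4 ≤ 5 (want >) — fails.
(8) a1 = 7, a3 = 12; 7 < 12 — holds.
(9) values 4, 5, 9, 7 are pairwise distinct — holds.
(10) 5a5 - 3a3 = 5(9) - 3(12) = 9 — holds.
(11) a2 = 9 ≠ 6, but a4 = 3 = 3 (second disjunct) — holds.
(12) a1 + a4 + a8 = 7 + 3 + 5 = 15 — holds.

No — constraint 7 is not satisfied.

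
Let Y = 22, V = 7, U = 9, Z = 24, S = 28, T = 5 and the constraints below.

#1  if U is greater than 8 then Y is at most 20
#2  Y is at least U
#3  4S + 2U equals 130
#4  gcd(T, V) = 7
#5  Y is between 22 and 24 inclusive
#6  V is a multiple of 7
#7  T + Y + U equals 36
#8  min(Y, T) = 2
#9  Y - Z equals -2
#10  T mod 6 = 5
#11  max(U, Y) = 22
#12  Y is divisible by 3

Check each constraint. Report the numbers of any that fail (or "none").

#1 U = 9 > 8, so we need Y ≤ 20; but Y = 22 > 20  false
#2 Y = 22, U = 9; 22 ≥ 9  true
#3 4S + 2U = 4(28) + 2(9) = 130  true
#4 gcd(5, 7) = 1, not 7  false
#5 Y = 22 lies in [22, 24]  true
#6 7 / 7 = 1, so 7 divides 7  true
#7 T + Y + U = 5 + 22 + 9 = 36  true
#8 min(22, 5) = 5, not 2  false
#9 Y - Z = 22 - 24 = -2  true
#10 5 mod 6 = 5  true
#11 max(9, 22) = 22  true
#12 22 = 3*7 + 1, so 3 does not divide 22  false

No — constraints 1, 4, 8, 12 are not satisfied.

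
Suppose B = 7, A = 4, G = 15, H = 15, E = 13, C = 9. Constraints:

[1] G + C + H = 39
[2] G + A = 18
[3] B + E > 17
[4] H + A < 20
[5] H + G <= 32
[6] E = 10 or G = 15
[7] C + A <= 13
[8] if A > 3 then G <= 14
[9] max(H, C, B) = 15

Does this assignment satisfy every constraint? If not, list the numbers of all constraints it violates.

Violated: 2 and 8.

[1] G + C + H = 15 + 9 + 15 = 39  ✓
[2] G + A = 15 + 4 = 19, not 18  ✗
[3] B + E = 7 + 13 = 20; 20 > 17  ✓
[4] H + A = 15 + 4 = 19; 19 < 20  ✓
[5] H + G = 15 + 15 = 30; 30 ≤ 32  ✓
[6] E = 13 ≠ 10, but G = 15 = 15 (second disjunct)  ✓
[7] C + A = 9 + 4 = 13; 13 ≤ 13  ✓
[8] A = 4 > 3, so we need G ≤ 14; but G = 15 > 14  ✗
[9] max(15, 9, 7) = 15  ✓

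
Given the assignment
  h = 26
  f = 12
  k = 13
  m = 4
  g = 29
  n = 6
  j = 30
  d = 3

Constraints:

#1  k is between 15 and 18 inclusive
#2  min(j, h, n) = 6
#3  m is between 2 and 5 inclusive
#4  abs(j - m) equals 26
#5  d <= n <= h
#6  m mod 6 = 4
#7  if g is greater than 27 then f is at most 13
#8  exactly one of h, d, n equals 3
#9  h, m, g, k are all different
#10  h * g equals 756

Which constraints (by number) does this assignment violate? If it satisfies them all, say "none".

Constraints 1 and 10 are violated.

#1 k = 13 is outside [15, 18]  fails
#2 min(30, 26, 6) = 6  holds
#3 m = 4 lies in [2, 5]  holds
#4 abs(30 - 4) = 26  holds
#5 values 3 <= 6 <= 26  holds
#6 4 mod 6 = 4  holds
#7 g = 29 > 27, so we need f ≤ 13; f = 12 ≤ 13  holds
#8 h=26, d=3, n=6; 1 of them equals 3  holds
#9 values 26, 4, 29, 13 are pairwise distinct  holds
#10 h * g = 26 * 29 = 754, not 756  fails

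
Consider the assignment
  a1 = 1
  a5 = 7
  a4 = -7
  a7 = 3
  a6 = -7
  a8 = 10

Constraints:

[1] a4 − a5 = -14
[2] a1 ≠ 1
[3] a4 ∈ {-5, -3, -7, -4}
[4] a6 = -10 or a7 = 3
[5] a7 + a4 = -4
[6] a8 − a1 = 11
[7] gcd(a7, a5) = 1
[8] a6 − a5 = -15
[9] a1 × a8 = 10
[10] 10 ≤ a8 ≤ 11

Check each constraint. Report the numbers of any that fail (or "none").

The assignment fails constraints 2, 6, and 8.

[1] a4 − a5 = -7 − 7 = -14 — holds.
[2] a1 = 1, but 1 is required to differ — fails.
[3] a4 = -7 is in {-5, -3, -7, -4} — holds.
[4] a6 = -7 ≠ -10, but a7 = 3 = 3 (second disjunct) — holds.
[5] a7 + a4 = 3 + (-7) = -4 — holds.
[6] a8 − a1 = 10 − 1 = 9, not 11 — fails.
[7] gcd(3, 7) = 1 — holds.
[8] a6 − a5 = -7 − 7 = -14, not -15 — fails.
[9] a1 × a8 = 1 × 10 = 10 — holds.
[10] a8 = 10 lies in [10, 11] — holds.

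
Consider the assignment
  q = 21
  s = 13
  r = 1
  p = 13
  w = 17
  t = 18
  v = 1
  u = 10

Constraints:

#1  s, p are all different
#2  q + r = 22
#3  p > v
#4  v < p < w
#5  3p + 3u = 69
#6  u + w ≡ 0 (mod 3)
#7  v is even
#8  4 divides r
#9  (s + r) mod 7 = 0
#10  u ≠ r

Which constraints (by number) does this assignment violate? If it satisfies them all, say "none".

#1 s = p = 13, not all different — violated.
#2 q + r = 21 + 1 = 22 — OK.
#3 p = 13, v = 1; 13 > 1 — OK.
#4 values 1 < 13 < 17 — OK.
#5 3p + 3u = 3(13) + 3(10) = 69 — OK.
#6 u + w = 27; 27 mod 3 = 0 — OK.
#7 v = 1 is odd — violated.
#8 1 = 4×0 + 1, so 4 does not divide 1 — violated.
#9 s + r = 14; 14 mod 7 = 0 — OK.
#10 u = 10, r = 1; distinct — OK.

Constraints 1, 7, 8 are violated.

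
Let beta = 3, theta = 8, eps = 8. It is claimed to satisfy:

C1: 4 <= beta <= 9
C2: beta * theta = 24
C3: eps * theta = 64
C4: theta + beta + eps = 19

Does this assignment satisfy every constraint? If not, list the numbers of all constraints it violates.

No — constraint 1 is not satisfied.

C1: beta = 3 is outside [4, 9] — violated.
C2: beta * theta = 3 * 8 = 24 — OK.
C3: eps * theta = 8 * 8 = 64 — OK.
C4: theta + beta + eps = 8 + 3 + 8 = 19 — OK.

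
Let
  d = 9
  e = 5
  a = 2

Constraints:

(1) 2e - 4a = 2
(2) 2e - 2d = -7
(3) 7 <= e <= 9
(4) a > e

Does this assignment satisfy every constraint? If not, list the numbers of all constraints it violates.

(1) 2e - 4a = 2(5) - 4(2) = 2 — holds.
(2) 2e - 2d = 2(5) - 2(9) = -8, not -7 — fails.
(3) e = 5 is outside [7, 9] — fails.
(4) a = 2, e = 5; 2 ≤ 5 (want >) — fails.

Constraints 2, 3, and 4 do not hold.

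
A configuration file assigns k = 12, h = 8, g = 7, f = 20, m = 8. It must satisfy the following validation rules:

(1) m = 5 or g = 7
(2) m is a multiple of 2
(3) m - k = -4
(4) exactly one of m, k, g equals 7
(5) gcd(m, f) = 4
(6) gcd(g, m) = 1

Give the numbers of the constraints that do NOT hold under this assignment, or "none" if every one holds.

(1) m = 8 ≠ 5, but g = 7 = 7 (second disjunct)  yes
(2) 8 / 2 = 4, so 2 divides 8  yes
(3) m - k = 8 - 12 = -4  yes
(4) m=8, k=12, g=7; 1 of them equals 7  yes
(5) gcd(8, 20) = 4  yes
(6) gcd(7, 8) = 1  yes

The assignment satisfies every constraint.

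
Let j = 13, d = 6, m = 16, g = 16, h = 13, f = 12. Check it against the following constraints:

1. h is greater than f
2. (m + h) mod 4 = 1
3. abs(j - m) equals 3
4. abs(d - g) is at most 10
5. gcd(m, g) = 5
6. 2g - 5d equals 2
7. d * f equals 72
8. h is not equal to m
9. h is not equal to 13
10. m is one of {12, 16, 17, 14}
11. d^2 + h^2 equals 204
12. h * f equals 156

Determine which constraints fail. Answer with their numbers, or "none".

1. h = 13, f = 12; 13 > 12  ✔
2. m + h = 29; 29 mod 4 = 1  ✔
3. abs(13 - 16) = 3  ✔
4. abs(6 - 16) = 10; 10 ≤ 10  ✔
5. gcd(16, 16) = 16, not 5  ✘
6. 2g - 5d = 2(16) - 5(6) = 2  ✔
7. d * f = 6 * 12 = 72  ✔
8. h = 13, m = 16; distinct  ✔
9. h = 13, but 13 is required to differ  ✘
10. m = 16 is in {12, 16, 17, 14}  ✔
11. d^2 + h^2 = 6^2 + 13^2 = 36 + 169 = 205, not 204  ✘
12. h * f = 13 * 12 = 156  ✔

The assignment fails constraints 5, 9, and 11.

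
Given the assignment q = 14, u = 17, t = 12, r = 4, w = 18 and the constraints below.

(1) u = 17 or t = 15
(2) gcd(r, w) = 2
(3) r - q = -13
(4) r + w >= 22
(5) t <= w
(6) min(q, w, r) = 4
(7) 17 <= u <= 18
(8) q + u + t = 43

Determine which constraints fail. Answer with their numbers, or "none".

(1) u = 17 = 17 (first disjunct) — holds.
(2) gcd(4, 18) = 2 — holds.
(3) r - q = 4 - 14 = -10, not -13 — does not hold.
(4) r + w = 4 + 18 = 22; 22 ≥ 22 — holds.
(5) t = 12, w = 18; 12 ≤ 18 — holds.
(6) min(14, 18, 4) = 4 — holds.
(7) u = 17 lies in [17, 18] — holds.
(8) q + u + t = 14 + 17 + 12 = 43 — holds.

Violated: 3.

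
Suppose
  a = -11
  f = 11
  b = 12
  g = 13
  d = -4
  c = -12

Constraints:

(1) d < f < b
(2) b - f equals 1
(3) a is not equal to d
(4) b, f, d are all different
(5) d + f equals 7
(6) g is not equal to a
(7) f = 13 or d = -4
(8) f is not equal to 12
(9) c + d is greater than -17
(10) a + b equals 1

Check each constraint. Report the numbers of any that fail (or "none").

None — every constraint holds.

(1) values -4 < 11 < 12  OK
(2) b - f = 12 - 11 = 1  OK
(3) a = -11, d = -4; distinct  OK
(4) values 12, 11, -4 are pairwise distinct  OK
(5) d + f = -4 + 11 = 7  OK
(6) g = 13, a = -11; distinct  OK
(7) f = 11 ≠ 13, but d = -4 = -4 (second disjunct)  OK
(8) f = 11, and 11 ≠ 12  OK
(9) c + d = -12 + (-4) = -16; -16 > -17  OK
(10) a + b = -11 + 12 = 1  OK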